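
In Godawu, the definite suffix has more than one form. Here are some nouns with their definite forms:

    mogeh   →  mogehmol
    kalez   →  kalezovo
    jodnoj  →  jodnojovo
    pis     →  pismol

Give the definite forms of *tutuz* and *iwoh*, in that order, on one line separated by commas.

The alternation tracks the final consonant of the stem — -mol when the stem ends in a voiceless consonant (*mogeh*, *pis*); -ovo when the stem ends in a voiced consonant (*kalez*, *jodnoj*).
The final consonant of *tutuz* is /z/, which is voiced, so the suffix is -ovo, giving *tutuzovo*.
*iwoh*: final consonant = /h/, voiceless → -mol → *iwohmol*.

tutuzovo, iwohmol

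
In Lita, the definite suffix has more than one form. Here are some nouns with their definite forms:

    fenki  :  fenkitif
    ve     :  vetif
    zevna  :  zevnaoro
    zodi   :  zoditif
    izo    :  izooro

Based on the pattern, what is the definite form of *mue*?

muetif

The suffix is conditioned by the last vowel: -tif when the last vowel of the stem is a front vowel (*fenki*, *ve*, *zodi*); -oro when the last vowel of the stem is a back vowel (*zevna*, *izo*).
The last vowel of *mue* is /e/, which is a front vowel, so the suffix is -tif, giving *muetif*.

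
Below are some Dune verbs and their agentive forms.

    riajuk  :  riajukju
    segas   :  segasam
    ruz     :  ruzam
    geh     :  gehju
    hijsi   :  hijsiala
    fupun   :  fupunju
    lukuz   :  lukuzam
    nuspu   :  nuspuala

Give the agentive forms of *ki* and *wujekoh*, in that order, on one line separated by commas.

The alternation tracks the final sound of the stem — -am when the stem ends in a sibilant (*segas*, *ruz*, *lukuz*); -ju when the stem ends in a non-sibilant consonant (*riajuk*, *geh*, *fupun*); -ala when the stem ends in a vowel (*hijsi*, *nuspu*).
*ki*: final sound = /i/, a vowel → -ala → *kiala*.
*wujekoh*: final sound = /h/, a non-sibilant consonant → -ju → *wujekohju*.

kiala, wujekohju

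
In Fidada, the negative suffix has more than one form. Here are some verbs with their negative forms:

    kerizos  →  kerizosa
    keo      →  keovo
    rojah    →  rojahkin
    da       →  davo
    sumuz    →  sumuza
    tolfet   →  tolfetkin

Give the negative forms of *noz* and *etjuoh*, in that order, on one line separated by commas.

The alternation tracks the final sound of the stem — -a when the stem ends in a sibilant (*kerizos*, *sumuz*); -kin when the stem ends in a non-sibilant consonant (*rojah*, *tolfet*); -vo when the stem ends in a vowel (*keo*, *da*).
The final sound of *noz* is /z/, which is a sibilant, so the suffix is -a, giving *noza*.
*etjuoh* — final sound /h/ (a non-sibilant consonant) → -kin → *etjuohkin*.

noza, etjuohkin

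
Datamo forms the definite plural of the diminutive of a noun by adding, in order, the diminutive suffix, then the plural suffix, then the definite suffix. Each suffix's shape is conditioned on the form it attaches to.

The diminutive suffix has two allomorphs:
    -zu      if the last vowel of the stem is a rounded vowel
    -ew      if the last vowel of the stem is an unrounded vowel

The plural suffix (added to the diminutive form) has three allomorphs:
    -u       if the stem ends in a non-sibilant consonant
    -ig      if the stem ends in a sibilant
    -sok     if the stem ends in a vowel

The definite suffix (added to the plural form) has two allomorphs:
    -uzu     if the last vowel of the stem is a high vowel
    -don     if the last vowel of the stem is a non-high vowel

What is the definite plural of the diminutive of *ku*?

*ku*: last vowel = /u/, a rounded vowel → -zu → *kuzu*.
The final sound of the diminutive form *kuzu* is /u/, which is a vowel, so the plural suffix is -sok, giving *kuzusok*.
The plural form *kuzusok*: last vowel = /o/, a non-high vowel → -don → *kuzusokdon*.

kuzusokdon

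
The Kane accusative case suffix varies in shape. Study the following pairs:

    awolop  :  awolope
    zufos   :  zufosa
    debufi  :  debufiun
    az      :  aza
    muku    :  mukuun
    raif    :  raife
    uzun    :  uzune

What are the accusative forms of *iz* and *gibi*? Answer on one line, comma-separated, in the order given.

iza, gibiun

Looking at the final sound of each stem: -a when the stem ends in a sibilant (*zufos*, *az*); -e when the stem ends in a non-sibilant consonant (*awolop*, *raif*, *uzun*); -un when the stem ends in a vowel (*debufi*, *muku*).
*iz*: final sound = /z/, a sibilant → -a → *iza*.
The final sound of *gibi* is /i/, which is a vowel, so the suffix is -un, giving *gibiun*.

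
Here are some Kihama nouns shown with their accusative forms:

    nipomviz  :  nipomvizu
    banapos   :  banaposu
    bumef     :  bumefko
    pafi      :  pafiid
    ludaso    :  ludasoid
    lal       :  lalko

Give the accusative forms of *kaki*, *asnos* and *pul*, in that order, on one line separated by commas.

The pattern is sibilance of the final sound: -u when the stem ends in a sibilant (*nipomviz*, *banapos*); -ko when the stem ends in a non-sibilant consonant (*bumef*, *lal*); -id when the stem ends in a vowel (*pafi*, *ludaso*).
*kaki*: final sound = /i/, a vowel → -id → *kakiid*.
*asnos*: final sound = /s/, a sibilant → -u → *asnosu*.
The final sound of *pul* is /l/, which is a non-sibilant consonant, so the suffix is -ko, giving *pulko*.

kakiid, asnosu, pulko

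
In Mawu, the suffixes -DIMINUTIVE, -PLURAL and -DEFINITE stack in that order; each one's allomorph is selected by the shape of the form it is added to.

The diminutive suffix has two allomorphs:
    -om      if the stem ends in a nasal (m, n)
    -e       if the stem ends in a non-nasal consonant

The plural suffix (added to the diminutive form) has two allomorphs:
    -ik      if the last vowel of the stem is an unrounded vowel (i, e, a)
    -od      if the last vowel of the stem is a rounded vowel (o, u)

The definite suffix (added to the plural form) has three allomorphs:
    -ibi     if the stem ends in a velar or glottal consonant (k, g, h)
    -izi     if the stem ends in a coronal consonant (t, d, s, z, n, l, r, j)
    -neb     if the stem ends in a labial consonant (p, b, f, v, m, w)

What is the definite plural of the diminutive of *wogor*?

wogoreikibi

*wogor* — final consonant /r/ (non-nasal) → -e → *wogore*.
The diminutive form *wogore* — last vowel /e/ (an unrounded vowel) → -ik → *wogoreik*.
The plural form *wogoreik* — final consonant /k/ (velar/glottal) → -ibi → *wogoreikibi*.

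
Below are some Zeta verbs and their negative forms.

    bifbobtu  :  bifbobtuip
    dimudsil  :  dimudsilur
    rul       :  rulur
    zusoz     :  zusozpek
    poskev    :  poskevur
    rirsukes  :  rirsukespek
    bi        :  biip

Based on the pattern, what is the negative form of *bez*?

bezpek

The pattern is sibilance of the final sound: -pek when the stem ends in a sibilant (*zusoz*, *rirsukes*); -ur when the stem ends in a non-sibilant consonant (*dimudsil*, *rul*, *poskev*); -ip when the stem ends in a vowel (*bifbobtu*, *bi*).
*bez* — final sound /z/ (a sibilant) → -pek → *bezpek*.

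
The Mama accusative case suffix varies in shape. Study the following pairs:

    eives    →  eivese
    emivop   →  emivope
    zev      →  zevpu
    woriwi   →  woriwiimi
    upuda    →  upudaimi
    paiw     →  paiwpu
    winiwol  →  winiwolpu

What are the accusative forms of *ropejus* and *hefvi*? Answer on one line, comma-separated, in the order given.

The suffix is conditioned by the final sound: -e when the stem ends in a voiceless consonant (*eives*, *emivop*); -pu when the stem ends in a voiced consonant (*zev*, *paiw*, *winiwol*); -imi when the stem ends in a vowel (*woriwi*, *upuda*).
*ropejus* — final sound /s/ (a voiceless consonant) → -e → *ropejuse*.
The final sound of *hefvi* is /i/, which is a vowel, so the suffix is -imi, giving *hefviimi*.

ropejuse, hefviimi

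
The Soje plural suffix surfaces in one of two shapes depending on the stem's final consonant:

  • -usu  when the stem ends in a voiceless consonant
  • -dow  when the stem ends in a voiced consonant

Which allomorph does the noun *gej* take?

Since the final consonant of *gej* is /j/ (voiced), it takes -dow.

-dow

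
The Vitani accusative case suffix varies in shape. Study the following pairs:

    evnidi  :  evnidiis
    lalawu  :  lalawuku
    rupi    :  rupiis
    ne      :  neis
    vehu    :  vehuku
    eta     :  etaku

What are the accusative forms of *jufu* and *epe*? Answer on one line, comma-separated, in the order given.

The suffix is conditioned by the last vowel: -is when the last vowel of the stem is a front vowel (*evnidi*, *rupi*, *ne*); -ku when the last vowel of the stem is a back vowel (*lalawu*, *vehu*, *eta*).
The last vowel of *jufu* is /u/, which is a back vowel, so the suffix is -ku, giving *jufuku*.
*epe*: last vowel = /e/, a front vowel → -is → *epeis*.

jufuku, epeis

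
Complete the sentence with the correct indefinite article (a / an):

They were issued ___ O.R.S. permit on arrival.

The indefinite article is chosen by the initial *sound* of the following word, not its spelling.
The initialism *O.R.S.* is read letter by letter; the first letter, O, is pronounced /oʊ/, which begins with a vowel sound.
So the article is *an*: They were issued an O.R.S. permit on arrival.

an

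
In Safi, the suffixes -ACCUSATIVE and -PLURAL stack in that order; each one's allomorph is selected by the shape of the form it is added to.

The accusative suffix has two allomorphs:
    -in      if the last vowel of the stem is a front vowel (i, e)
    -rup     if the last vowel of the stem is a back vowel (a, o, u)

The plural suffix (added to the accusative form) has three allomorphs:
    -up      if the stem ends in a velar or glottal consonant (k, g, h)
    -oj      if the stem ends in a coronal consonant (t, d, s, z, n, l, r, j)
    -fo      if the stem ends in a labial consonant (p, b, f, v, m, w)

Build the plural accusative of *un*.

*un*: last vowel = /u/, a back vowel → -rup → *unrup*.
The final consonant of the accusative form *unrup* is /p/, which is labial, so the plural suffix is -fo, giving *unrupfo*.

unrupfo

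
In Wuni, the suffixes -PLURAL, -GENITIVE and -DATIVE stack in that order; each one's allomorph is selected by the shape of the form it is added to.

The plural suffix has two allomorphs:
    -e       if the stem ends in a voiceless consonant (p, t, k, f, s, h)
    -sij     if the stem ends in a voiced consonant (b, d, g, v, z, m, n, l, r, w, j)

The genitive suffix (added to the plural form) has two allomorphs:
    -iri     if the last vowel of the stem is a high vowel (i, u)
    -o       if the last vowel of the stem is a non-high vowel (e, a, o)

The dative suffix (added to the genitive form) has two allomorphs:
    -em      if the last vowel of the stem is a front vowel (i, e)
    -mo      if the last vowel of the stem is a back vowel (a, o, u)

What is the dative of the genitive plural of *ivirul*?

ivirulsijiriem

*ivirul* — final consonant /l/ (voiced) → -sij → *ivirulsij*.
Since the last vowel of the plural form *ivirulsij* is /i/ (a high vowel), it takes -iri, giving *ivirulsijiri*.
The genitive form *ivirulsijiri*: last vowel = /i/, a front vowel → -em → *ivirulsijiriem*.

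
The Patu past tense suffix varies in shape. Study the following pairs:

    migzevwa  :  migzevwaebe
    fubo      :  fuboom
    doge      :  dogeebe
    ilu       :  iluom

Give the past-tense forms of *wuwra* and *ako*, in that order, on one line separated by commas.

wuwraebe, akoom

The pattern is rounding harmony: -om when the last vowel of the stem is a rounded vowel (*fubo*, *ilu*); -ebe when the last vowel of the stem is an unrounded vowel (*migzevwa*, *doge*).
*wuwra* — last vowel /a/ (an unrounded vowel) → -ebe → *wuwraebe*.
The last vowel of *ako* is /o/, which is a rounded vowel, so the suffix is -om, giving *akoom*.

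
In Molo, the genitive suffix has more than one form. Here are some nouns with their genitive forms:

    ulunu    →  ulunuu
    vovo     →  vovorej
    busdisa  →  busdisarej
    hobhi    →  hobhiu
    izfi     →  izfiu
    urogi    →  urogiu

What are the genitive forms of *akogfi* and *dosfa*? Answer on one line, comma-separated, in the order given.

akogfiu, dosfarej

Looking at the last vowel of each stem: -u when the last vowel of the stem is a high vowel (*ulunu*, *hobhi*, *izfi*, *urogi*); -rej when the last vowel of the stem is a non-high vowel (*vovo*, *busdisa*).
The last vowel of *akogfi* is /i/, which is a high vowel, so the suffix is -u, giving *akogfiu*.
Since the last vowel of *dosfa* is /a/ (a non-high vowel), it takes -rej, giving *dosfarej*.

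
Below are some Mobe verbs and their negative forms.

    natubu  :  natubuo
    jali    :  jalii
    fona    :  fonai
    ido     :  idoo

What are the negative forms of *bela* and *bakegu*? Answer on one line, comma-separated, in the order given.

Looking at the last vowel of each stem: -o when the last vowel of the stem is a rounded vowel (*natubu*, *ido*); -i when the last vowel of the stem is an unrounded vowel (*jali*, *fona*).
*bela* — last vowel /a/ (an unrounded vowel) → -i → *belai*.
Since the last vowel of *bakegu* is /u/ (a rounded vowel), it takes -o, giving *bakeguo*.

belai, bakeguo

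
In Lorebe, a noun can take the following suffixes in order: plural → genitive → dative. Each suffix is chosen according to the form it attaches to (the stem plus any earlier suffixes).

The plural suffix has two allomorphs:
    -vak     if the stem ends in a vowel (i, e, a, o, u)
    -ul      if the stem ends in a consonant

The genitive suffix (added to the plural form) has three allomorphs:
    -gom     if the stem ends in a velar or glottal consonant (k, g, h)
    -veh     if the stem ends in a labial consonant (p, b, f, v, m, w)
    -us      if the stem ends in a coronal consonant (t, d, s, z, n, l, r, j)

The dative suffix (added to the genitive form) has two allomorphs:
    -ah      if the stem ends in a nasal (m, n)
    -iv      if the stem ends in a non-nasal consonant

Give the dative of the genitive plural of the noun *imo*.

imovakgomah

*imo*: final sound = /o/, a vowel → -vak → *imovak*.
The plural form *imovak*: final consonant = /k/, velar/glottal → -gom → *imovakgom*.
Since the final consonant of the genitive form *imovakgom* is /m/ (a nasal), it takes -ah, giving *imovakgomah*.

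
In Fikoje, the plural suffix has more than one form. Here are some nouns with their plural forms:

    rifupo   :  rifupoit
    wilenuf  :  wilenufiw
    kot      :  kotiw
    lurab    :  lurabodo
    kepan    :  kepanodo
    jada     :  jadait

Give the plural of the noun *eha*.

ehait

The alternation tracks the final sound of the stem — -iw when the stem ends in a voiceless consonant (*wilenuf*, *kot*); -odo when the stem ends in a voiced consonant (*lurab*, *kepan*); -it when the stem ends in a vowel (*rifupo*, *jada*).
The final sound of *eha* is /a/, which is a vowel, so the suffix is -it, giving *ehait*.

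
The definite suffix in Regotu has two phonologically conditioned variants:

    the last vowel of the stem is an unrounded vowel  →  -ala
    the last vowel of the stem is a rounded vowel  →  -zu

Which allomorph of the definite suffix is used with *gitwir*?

*gitwir* — last vowel /i/ (an unrounded vowel) → -ala.

-ala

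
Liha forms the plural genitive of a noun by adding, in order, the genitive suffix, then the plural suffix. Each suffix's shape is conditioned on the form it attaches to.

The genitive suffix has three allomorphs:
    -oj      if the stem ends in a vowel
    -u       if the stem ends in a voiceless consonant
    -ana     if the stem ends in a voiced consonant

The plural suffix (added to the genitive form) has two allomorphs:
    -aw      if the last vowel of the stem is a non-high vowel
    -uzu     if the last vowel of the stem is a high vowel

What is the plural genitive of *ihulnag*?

Since the final sound of *ihulnag* is /g/ (a voiced consonant), it takes -ana, giving *ihulnagana*.
Since the last vowel of the genitive form *ihulnagana* is /a/ (a non-high vowel), it takes -aw, giving *ihulnaganaaw*.

ihulnaganaaw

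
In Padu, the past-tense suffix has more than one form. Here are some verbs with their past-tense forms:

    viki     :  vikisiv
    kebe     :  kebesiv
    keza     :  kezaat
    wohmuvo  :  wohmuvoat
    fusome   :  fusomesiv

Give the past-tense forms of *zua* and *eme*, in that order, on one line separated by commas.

The pattern is front/back vowel harmony: -siv when the last vowel of the stem is a front vowel (*viki*, *kebe*, *fusome*); -at when the last vowel of the stem is a back vowel (*keza*, *wohmuvo*).
Since the last vowel of *zua* is /a/ (a back vowel), it takes -at, giving *zuaat*.
The last vowel of *eme* is /e/, which is a front vowel, so the suffix is -siv, giving *emesiv*.

zuaat, emesiv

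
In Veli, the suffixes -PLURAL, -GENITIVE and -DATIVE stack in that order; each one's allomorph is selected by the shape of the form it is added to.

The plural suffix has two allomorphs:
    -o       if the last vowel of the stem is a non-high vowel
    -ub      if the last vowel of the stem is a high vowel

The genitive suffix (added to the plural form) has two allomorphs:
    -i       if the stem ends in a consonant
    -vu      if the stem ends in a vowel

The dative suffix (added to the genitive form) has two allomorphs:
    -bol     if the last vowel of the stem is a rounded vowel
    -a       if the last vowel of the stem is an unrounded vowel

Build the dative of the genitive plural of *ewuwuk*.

Since the last vowel of *ewuwuk* is /u/ (a high vowel), it takes -ub, giving *ewuwukub*.
The plural form *ewuwukub* — final sound /b/ (a consonant) → -i → *ewuwukubi*.
The genitive form *ewuwukubi* — last vowel /i/ (an unrounded vowel) → -a → *ewuwukubia*.

ewuwukubia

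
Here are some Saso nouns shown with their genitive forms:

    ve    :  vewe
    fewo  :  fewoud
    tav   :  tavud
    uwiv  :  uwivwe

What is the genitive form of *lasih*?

The alternation tracks the last vowel of the stem — -we when the last vowel of the stem is a front vowel (*ve*, *uwiv*); -ud when the last vowel of the stem is a back vowel (*fewo*, *tav*).
The last vowel of *lasih* is /i/, which is a front vowel, so the suffix is -we, giving *lasihwe*.

lasihwe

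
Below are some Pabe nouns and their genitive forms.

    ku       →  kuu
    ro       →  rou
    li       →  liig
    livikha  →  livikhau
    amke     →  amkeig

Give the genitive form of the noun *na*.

nau

The alternation tracks the last vowel of the stem — -ig when the last vowel of the stem is a front vowel (*li*, *amke*); -u when the last vowel of the stem is a back vowel (*ku*, *ro*, *livikha*).
*na*: last vowel = /a/, a back vowel → -u → *nau*.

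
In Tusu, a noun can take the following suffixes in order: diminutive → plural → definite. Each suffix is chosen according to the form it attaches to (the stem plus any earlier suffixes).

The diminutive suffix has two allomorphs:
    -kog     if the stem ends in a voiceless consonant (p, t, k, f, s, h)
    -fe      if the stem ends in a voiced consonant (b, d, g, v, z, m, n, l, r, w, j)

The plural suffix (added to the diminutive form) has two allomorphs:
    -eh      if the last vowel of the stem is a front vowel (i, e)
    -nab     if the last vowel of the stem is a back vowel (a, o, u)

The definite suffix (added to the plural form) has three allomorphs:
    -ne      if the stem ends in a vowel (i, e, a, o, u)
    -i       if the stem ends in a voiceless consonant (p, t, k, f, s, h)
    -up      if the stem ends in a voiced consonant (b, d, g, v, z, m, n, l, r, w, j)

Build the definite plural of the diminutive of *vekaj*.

*vekaj* — final consonant /j/ (voiced) → -fe → *vekajfe*.
The last vowel of the diminutive form *vekajfe* is /e/, which is a front vowel, so the plural suffix is -eh, giving *vekajfeeh*.
The plural form *vekajfeeh* — final sound /h/ (a voiceless consonant) → -i → *vekajfeehi*.

vekajfeehi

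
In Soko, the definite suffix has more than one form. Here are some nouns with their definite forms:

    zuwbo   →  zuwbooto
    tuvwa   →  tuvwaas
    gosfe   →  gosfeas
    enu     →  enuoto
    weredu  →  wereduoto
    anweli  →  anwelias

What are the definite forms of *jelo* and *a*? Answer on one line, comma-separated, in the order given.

The pattern is rounding harmony: -oto when the last vowel of the stem is a rounded vowel (*zuwbo*, *enu*, *weredu*); -as when the last vowel of the stem is an unrounded vowel (*tuvwa*, *gosfe*, *anweli*).
*jelo*: last vowel = /o/, a rounded vowel → -oto → *jelooto*.
The last vowel of *a* is /a/, which is an unrounded vowel, so the suffix is -as, giving *aas*.

jelooto, aas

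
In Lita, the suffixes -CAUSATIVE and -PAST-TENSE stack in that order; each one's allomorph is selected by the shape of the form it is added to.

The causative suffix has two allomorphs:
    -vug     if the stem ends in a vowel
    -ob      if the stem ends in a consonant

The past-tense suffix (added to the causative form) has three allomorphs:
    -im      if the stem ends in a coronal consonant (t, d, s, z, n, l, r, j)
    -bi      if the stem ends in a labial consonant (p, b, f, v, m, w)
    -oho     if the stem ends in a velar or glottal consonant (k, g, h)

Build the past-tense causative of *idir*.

idirobbi

Since the final sound of *idir* is /r/ (a consonant), it takes -ob, giving *idirob*.
Since the final consonant of the causative form *idirob* is /b/ (labial), it takes -bi, giving *idirobbi*.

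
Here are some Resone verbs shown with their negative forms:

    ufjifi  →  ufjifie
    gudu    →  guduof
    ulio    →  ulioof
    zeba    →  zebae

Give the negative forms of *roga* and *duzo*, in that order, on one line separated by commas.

rogae, duzoof

The alternation tracks the last vowel of the stem — -of when the last vowel of the stem is a rounded vowel (*gudu*, *ulio*); -e when the last vowel of the stem is an unrounded vowel (*ufjifi*, *zeba*).
*roga* — last vowel /a/ (an unrounded vowel) → -e → *rogae*.
Since the last vowel of *duzo* is /o/ (a rounded vowel), it takes -of, giving *duzoof*.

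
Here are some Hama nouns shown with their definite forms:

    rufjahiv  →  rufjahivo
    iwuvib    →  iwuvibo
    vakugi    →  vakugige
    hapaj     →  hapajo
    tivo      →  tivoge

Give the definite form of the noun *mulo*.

muloge

The alternation tracks the final sound of the stem — -o when the stem ends in a consonant (*rufjahiv*, *iwuvib*, *hapaj*); -ge when the stem ends in a vowel (*vakugi*, *tivo*).
*mulo* — final sound /o/ (a vowel) → -ge → *muloge*.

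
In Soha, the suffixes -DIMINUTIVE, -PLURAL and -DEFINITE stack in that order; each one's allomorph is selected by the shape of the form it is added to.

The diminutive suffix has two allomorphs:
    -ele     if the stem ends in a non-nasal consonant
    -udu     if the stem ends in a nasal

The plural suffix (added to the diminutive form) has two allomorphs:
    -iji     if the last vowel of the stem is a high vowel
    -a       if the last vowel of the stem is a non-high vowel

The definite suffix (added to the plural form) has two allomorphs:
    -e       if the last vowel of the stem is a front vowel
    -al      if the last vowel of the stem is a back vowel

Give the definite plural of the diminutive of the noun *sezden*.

Since the final consonant of *sezden* is /n/ (a nasal), it takes -udu, giving *sezdenudu*.
The diminutive form *sezdenudu* — last vowel /u/ (a high vowel) → -iji → *sezdenuduiji*.
The plural form *sezdenuduiji* — last vowel /i/ (a front vowel) → -e → *sezdenuduijie*.

sezdenuduijie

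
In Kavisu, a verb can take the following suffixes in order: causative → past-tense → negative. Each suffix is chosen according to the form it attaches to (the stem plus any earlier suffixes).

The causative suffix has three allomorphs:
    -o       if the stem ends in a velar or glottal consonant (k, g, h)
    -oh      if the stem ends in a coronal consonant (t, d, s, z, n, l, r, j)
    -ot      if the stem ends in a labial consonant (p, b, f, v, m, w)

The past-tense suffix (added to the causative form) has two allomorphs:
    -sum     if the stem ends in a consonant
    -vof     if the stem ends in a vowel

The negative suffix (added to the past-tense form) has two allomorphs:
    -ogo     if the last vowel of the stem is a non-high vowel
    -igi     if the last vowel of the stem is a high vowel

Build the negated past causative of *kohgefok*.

kohgefokovofogo

*kohgefok* — final consonant /k/ (velar/glottal) → -o → *kohgefoko*.
The final sound of the causative form *kohgefoko* is /o/, which is a vowel, so the past-tense suffix is -vof, giving *kohgefokovof*.
The past-tense form *kohgefokovof* — last vowel /o/ (a non-high vowel) → -ogo → *kohgefokovofogo*.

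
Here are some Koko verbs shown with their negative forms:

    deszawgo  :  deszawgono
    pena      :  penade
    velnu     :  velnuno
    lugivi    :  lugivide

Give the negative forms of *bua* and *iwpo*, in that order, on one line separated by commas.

buade, iwpono

The pattern is rounding harmony: -no when the last vowel of the stem is a rounded vowel (*deszawgo*, *velnu*); -de when the last vowel of the stem is an unrounded vowel (*pena*, *lugivi*).
Since the last vowel of *bua* is /a/ (an unrounded vowel), it takes -de, giving *buade*.
*iwpo* — last vowel /o/ (a rounded vowel) → -no → *iwpono*.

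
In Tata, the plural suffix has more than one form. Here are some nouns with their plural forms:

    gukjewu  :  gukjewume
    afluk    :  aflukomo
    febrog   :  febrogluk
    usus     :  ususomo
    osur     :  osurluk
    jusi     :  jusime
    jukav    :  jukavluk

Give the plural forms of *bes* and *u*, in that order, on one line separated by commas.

The alternation tracks the final sound of the stem — -omo when the stem ends in a voiceless consonant (*afluk*, *usus*); -luk when the stem ends in a voiced consonant (*febrog*, *osur*, *jukav*); -me when the stem ends in a vowel (*gukjewu*, *jusi*).
Since the final sound of *bes* is /s/ (a voiceless consonant), it takes -omo, giving *besomo*.
The final sound of *u* is /u/, which is a vowel, so the suffix is -me, giving *ume*.

besomo, ume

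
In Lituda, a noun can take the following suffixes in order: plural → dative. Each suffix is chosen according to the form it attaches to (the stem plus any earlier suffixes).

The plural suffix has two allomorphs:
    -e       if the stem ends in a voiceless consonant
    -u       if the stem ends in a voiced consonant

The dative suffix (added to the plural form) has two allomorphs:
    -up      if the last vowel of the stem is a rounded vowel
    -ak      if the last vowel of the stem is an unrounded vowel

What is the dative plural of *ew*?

ewuup

Since the final consonant of *ew* is /w/ (voiced), it takes -u, giving *ewu*.
The plural form *ewu* — last vowel /u/ (a rounded vowel) → -up → *ewuup*.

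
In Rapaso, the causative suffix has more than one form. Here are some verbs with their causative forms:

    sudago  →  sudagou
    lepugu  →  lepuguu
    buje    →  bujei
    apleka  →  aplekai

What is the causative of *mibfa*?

mibfai

The pattern is rounding harmony: -u when the last vowel of the stem is a rounded vowel (*sudago*, *lepugu*); -i when the last vowel of the stem is an unrounded vowel (*buje*, *apleka*).
*mibfa*: last vowel = /a/, an unrounded vowel → -i → *mibfai*.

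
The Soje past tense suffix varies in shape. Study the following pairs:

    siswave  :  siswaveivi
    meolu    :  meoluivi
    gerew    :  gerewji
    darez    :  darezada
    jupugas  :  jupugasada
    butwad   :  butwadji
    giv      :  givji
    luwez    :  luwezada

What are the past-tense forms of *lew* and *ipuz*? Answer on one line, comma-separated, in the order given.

The alternation tracks the final sound of the stem — -ada when the stem ends in a sibilant (*darez*, *jupugas*, *luwez*); -ji when the stem ends in a non-sibilant consonant (*gerew*, *butwad*, *giv*); -ivi when the stem ends in a vowel (*siswave*, *meolu*).
*lew* — final sound /w/ (a non-sibilant consonant) → -ji → *lewji*.
*ipuz* — final sound /z/ (a sibilant) → -ada → *ipuzada*.

lewji, ipuzada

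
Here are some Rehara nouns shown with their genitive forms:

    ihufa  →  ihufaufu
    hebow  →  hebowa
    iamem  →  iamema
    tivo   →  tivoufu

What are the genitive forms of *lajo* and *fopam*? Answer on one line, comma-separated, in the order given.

lajoufu, fopama

Looking at the final sound of each stem: -a when the stem ends in a consonant (*hebow*, *iamem*); -ufu when the stem ends in a vowel (*ihufa*, *tivo*).
*lajo*: final sound = /o/, a vowel → -ufu → *lajoufu*.
*fopam*: final sound = /m/, a consonant → -a → *fopama*.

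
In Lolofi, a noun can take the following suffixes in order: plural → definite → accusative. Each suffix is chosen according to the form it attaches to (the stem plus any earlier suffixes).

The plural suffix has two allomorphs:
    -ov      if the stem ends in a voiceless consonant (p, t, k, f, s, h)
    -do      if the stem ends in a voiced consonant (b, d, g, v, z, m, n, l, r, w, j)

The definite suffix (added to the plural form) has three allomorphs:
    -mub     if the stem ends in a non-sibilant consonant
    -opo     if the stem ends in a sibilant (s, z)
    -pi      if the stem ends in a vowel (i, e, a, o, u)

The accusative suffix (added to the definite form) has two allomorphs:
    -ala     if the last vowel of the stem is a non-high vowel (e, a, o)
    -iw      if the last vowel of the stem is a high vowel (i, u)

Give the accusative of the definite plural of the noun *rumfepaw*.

rumfepawdopiiw

*rumfepaw*: final consonant = /w/, voiced → -do → *rumfepawdo*.
The plural form *rumfepawdo* — final sound /o/ (a vowel) → -pi → *rumfepawdopi*.
The last vowel of the definite form *rumfepawdopi* is /i/, which is a high vowel, so the accusative suffix is -iw, giving *rumfepawdopiiw*.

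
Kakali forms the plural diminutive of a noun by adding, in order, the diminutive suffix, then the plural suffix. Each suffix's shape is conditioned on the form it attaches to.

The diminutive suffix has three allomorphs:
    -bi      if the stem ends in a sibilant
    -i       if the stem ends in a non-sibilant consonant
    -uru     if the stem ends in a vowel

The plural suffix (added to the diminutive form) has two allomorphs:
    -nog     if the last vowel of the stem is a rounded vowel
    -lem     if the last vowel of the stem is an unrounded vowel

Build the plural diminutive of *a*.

*a* — final sound /a/ (a vowel) → -uru → *auru*.
Since the last vowel of the diminutive form *auru* is /u/ (a rounded vowel), it takes -nog, giving *aurunog*.

aurunog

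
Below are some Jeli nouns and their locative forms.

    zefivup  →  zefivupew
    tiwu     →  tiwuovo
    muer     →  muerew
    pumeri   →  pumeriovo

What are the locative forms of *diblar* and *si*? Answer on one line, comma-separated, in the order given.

diblarew, siovo

The alternation tracks the final sound of the stem — -ew when the stem ends in a consonant (*zefivup*, *muer*); -ovo when the stem ends in a vowel (*tiwu*, *pumeri*).
Since the final sound of *diblar* is /r/ (a consonant), it takes -ew, giving *diblarew*.
*si*: final sound = /i/, a vowel → -ovo → *siovo*.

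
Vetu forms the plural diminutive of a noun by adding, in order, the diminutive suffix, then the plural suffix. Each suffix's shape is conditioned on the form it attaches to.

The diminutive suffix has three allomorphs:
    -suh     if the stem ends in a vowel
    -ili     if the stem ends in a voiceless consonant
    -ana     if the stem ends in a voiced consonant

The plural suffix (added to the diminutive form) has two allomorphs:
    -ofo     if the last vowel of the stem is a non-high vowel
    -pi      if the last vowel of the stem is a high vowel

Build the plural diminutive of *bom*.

*bom*: final sound = /m/, a voiced consonant → -ana → *bomana*.
The last vowel of the diminutive form *bomana* is /a/, which is a non-high vowel, so the plural suffix is -ofo, giving *bomanaofo*.

bomanaofo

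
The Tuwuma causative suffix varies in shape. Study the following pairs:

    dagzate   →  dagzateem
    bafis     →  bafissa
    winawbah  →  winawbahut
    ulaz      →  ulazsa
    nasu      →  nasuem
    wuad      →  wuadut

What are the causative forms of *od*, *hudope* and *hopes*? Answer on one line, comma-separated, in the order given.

The suffix is conditioned by the final sound: -sa when the stem ends in a sibilant (*bafis*, *ulaz*); -ut when the stem ends in a non-sibilant consonant (*winawbah*, *wuad*); -em when the stem ends in a vowel (*dagzate*, *nasu*).
*od*: final sound = /d/, a non-sibilant consonant → -ut → *odut*.
*hudope*: final sound = /e/, a vowel → -em → *hudopeem*.
*hopes* — final sound /s/ (a sibilant) → -sa → *hopessa*.

odut, hudopeem, hopessa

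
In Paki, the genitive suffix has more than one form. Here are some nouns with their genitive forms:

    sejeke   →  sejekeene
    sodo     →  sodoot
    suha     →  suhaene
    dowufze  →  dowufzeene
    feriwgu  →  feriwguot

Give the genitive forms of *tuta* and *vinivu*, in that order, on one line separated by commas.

tutaene, vinivuot

The pattern is rounding harmony: -ot when the last vowel of the stem is a rounded vowel (*sodo*, *feriwgu*); -ene when the last vowel of the stem is an unrounded vowel (*sejeke*, *suha*, *dowufze*).
The last vowel of *tuta* is /a/, which is an unrounded vowel, so the suffix is -ene, giving *tutaene*.
*vinivu*: last vowel = /u/, a rounded vowel → -ot → *vinivuot*.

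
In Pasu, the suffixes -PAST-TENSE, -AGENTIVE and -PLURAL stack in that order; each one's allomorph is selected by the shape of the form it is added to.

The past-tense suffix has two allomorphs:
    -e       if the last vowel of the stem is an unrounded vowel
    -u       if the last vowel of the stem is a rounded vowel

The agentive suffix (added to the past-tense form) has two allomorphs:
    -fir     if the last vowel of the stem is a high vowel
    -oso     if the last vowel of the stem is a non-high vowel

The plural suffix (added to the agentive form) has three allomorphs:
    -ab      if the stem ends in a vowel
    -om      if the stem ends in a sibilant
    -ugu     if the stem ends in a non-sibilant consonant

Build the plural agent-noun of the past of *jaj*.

jajeosoab

*jaj* — last vowel /a/ (an unrounded vowel) → -e → *jaje*.
The past-tense form *jaje*: last vowel = /e/, a non-high vowel → -oso → *jajeoso*.
Since the final sound of the agentive form *jajeoso* is /o/ (a vowel), it takes -ab, giving *jajeosoab*.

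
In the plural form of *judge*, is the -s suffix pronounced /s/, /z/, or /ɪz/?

/ɪz/

The stem *judge* ends in a sibilant (/s, z, ʃ, ʒ, tʃ, dʒ/).
The plural suffix surfaces as /ɪz/ after sibilants, /s/ after other voiceless consonants, and /z/ after other voiced sounds.
So the plural -s on *judge* is pronounced /ɪz/.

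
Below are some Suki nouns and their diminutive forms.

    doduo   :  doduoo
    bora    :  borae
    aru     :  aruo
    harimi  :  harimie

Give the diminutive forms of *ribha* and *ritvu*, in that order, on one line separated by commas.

ribhae, ritvuo

The alternation tracks the last vowel of the stem — -o when the last vowel of the stem is a rounded vowel (*doduo*, *aru*); -e when the last vowel of the stem is an unrounded vowel (*bora*, *harimi*).
*ribha* — last vowel /a/ (an unrounded vowel) → -e → *ribhae*.
The last vowel of *ritvu* is /u/, which is a rounded vowel, so the suffix is -o, giving *ritvuo*.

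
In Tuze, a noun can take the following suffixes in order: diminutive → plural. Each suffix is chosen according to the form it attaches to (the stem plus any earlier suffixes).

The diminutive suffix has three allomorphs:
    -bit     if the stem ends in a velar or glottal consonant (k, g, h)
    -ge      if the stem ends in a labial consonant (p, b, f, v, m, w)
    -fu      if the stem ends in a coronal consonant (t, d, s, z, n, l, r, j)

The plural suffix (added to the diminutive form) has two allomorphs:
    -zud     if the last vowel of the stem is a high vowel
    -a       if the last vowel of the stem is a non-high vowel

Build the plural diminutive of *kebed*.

kebedfuzud

Since the final consonant of *kebed* is /d/ (coronal), it takes -fu, giving *kebedfu*.
The diminutive form *kebedfu* — last vowel /u/ (a high vowel) → -zud → *kebedfuzud*.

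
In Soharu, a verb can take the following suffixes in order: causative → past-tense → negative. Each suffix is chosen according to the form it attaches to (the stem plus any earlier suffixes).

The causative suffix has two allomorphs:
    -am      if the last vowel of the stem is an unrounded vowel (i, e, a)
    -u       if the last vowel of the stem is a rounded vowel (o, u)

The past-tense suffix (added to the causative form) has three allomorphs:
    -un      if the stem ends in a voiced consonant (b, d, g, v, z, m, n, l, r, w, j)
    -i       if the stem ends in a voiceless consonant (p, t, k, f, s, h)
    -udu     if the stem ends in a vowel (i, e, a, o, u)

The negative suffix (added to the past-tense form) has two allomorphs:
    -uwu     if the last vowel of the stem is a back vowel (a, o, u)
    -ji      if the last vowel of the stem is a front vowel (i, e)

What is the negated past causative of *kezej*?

kezejamunuwu

*kezej*: last vowel = /e/, an unrounded vowel → -am → *kezejam*.
Since the final sound of the causative form *kezejam* is /m/ (a voiced consonant), it takes -un, giving *kezejamun*.
Since the last vowel of the past-tense form *kezejamun* is /u/ (a back vowel), it takes -uwu, giving *kezejamunuwu*.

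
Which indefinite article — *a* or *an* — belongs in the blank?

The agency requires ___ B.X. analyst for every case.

The indefinite article is chosen by the initial *sound* of the following word, not its spelling.
The initialism *B.X.* is read letter by letter; the first letter, B, is pronounced /biː/, which begins with a consonant sound.
So the article is *a*: The agency requires a B.X. analyst for every case.

a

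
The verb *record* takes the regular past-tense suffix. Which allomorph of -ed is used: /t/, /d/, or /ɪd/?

The stem *record* ends in /t/ or /d/.
The -ed suffix is realized as /ɪd/ after /t, d/; as /t/ after other voiceless consonants; and as /d/ after other voiced sounds.
So -ed on *record* is pronounced /ɪd/.

/ɪd/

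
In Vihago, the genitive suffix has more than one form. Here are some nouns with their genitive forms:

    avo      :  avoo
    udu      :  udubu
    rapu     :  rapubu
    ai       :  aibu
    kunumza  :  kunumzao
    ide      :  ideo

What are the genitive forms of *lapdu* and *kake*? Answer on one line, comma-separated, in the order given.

The pattern is height harmony: -bu when the last vowel of the stem is a high vowel (*udu*, *rapu*, *ai*); -o when the last vowel of the stem is a non-high vowel (*avo*, *kunumza*, *ide*).
*lapdu*: last vowel = /u/, a high vowel → -bu → *lapdubu*.
The last vowel of *kake* is /e/, which is a non-high vowel, so the suffix is -o, giving *kakeo*.

lapdubu, kakeo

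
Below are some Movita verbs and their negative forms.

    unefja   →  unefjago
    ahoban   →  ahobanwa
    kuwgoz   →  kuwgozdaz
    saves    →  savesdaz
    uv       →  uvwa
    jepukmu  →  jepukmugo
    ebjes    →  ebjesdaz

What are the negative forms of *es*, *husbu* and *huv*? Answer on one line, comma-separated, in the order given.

esdaz, husbugo, huvwa

Looking at the final sound of each stem: -daz when the stem ends in a sibilant (*kuwgoz*, *saves*, *ebjes*); -wa when the stem ends in a non-sibilant consonant (*ahoban*, *uv*); -go when the stem ends in a vowel (*unefja*, *jepukmu*).
*es* — final sound /s/ (a sibilant) → -daz → *esdaz*.
The final sound of *husbu* is /u/, which is a vowel, so the suffix is -go, giving *husbugo*.
Since the final sound of *huv* is /v/ (a non-sibilant consonant), it takes -wa, giving *huvwa*.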